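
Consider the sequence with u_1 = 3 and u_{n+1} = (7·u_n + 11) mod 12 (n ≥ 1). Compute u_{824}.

Listing terms: u_1 = 3, u_2 = 8, u_3 = 7, u_4 = 0, u_5 = 11, u_6 = 4, u_7 = 3.
Since u_7 = u_1 = 3, the sequence is periodic with period 6.
So u_{824} = u_{1 + ((824-1) mod 6)} = u_2 = 8.

8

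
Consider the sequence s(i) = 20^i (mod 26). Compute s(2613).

8

s(0) = 1, s(1) = 20, s(2) = 10, s(3) = 18, s(4) = 22, s(5) = 24, s(6) = 12, s(7) = 6, s(8) = 16, s(9) = 8, s(10) = 4, s(11) = 2, s(12) = 14, s(13) = 20.
Since s(13) = s(1) = 20, the sequence is eventually periodic: after a pre-period of length 1 it cycles with period 12.
For i ≥ 1, s(i) depends only on (i - 1) mod 12. (2613 - 1) mod 12 = 8, so s(2613) = s(9) = 8.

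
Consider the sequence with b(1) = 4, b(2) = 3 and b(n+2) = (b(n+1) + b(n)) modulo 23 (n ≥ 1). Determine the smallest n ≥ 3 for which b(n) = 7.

3

Computing terms: b(1) = 4,  b(2) = 3,  b(3) = 7,  b(4) = 10,  b(5) = 17,  b(6) = 4,  b(7) = 21,  b(8) = 2,  b(9) = 0,  b(10) = 2,  b(11) = 2,  b(12) = 4,  b(13) = 6,  b(14) = 10,  b(15) = 16,  b(16) = 3,  b(17) = 19,  b(18) = 22,  b(19) = 18,  b(20) = 17,  b(21) = 12,  b(22) = 6,  b(23) = 18,  b(24) = 1,  b(25) = 19,  b(26) = 20,  b(27) = 16,  b(28) = 13,  b(29) = 6,  b(30) = 19,  b(31) = 2,  b(32) = 21,  b(33) = 0,  b(34) = 21,  b(35) = 21,  b(36) = 19,  b(37) = 17,  b(38) = 13,  b(39) = 7,  b(40) = 20,  b(41) = 4,  b(42) = 1,  b(43) = 5,  b(44) = 6,  b(45) = 11,  b(46) = 17,  b(47) = 5,  b(48) = 22,  b(49) = 4,  b(50) = 3.
The sequence repeats with period 48.
The value 7 first appears (with n ≥ 3) at b(3).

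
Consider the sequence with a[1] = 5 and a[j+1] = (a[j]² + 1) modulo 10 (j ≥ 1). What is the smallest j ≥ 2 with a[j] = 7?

3

a[1] = 5; a[2] = 6; a[3] = 7; a[4] = 0; a[5] = 1; a[6] = 2; a[7] = 5.
Since a[7] = a[1] = 5, the sequence is periodic with period 6.
The value 7 first appears (with j ≥ 2) at a[3].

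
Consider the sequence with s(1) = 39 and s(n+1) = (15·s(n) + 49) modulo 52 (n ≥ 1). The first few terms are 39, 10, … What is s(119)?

s(1) = 39, s(2) = 10, s(3) = 43, s(4) = 18, s(5) = 7, s(6) = 50, s(7) = 19, s(8) = 22, s(9) = 15, s(10) = 14, s(11) = 51, s(12) = 34, s(13) = 39.
The sequence repeats with period 12.
So s(119) = s(1 + ((119-1) mod 12)) = s(11) = 51.

51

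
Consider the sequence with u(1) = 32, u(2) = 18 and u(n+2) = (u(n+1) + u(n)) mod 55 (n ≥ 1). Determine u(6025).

8

Computing terms: u(1) = 32; u(2) = 18; u(3) = 50; u(4) = 13; u(5) = 8; u(6) = 21; u(7) = 29; u(8) = 50; u(9) = 24; u(10) = 19; u(11) = 43; u(12) = 7; u(13) = 50; u(14) = 2; u(15) = 52; u(16) = 54; u(17) = 51; u(18) = 50; u(19) = 46; u(20) = 41; u(21) = 32; u(22) = 18.
The sequence repeats with period 20.
So u(6025) = u(1 + ((6025-1) mod 20)) = u(5) = 8.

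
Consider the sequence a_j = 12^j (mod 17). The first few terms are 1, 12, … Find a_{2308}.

13

a_0 = 1,  a_1 = 12,  a_2 = 8,  a_3 = 11,  a_4 = 13,  a_5 = 3,  a_6 = 2,  a_7 = 7,  a_8 = 16,  a_9 = 5,  a_{10} = 9,  a_{11} = 6,  a_{12} = 4,  a_{13} = 14,  a_{14} = 15,  a_{15} = 10,  a_{16} = 1.
Since a_{16} = a_0 = 1, the sequence is periodic with period 16.
(2308 - 0) mod 16 = 4, so a_{2308} = a_4 = 13.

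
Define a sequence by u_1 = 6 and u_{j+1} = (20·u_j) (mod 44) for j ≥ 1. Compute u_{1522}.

32

Computing terms: u_1 = 6, u_2 = 32, u_3 = 24, u_4 = 40, u_5 = 8, u_6 = 28, u_7 = 32.
Since u_7 = u_2 = 32, the sequence is eventually periodic: after a pre-period of length 1 it cycles with period 5.
For j ≥ 2, u_j depends only on (j - 2) mod 5. (1522 - 2) mod 5 = 0, so u_{1522} = u_2 = 32.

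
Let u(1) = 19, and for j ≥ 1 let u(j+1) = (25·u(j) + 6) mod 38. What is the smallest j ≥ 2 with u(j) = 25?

Listing terms: u(1) = 19,  u(2) = 25,  u(3) = 23,  u(4) = 11,  u(5) = 15,  u(6) = 1,  u(7) = 31,  u(8) = 21,  u(9) = 37,  u(10) = 19.
The sequence repeats with period 9.
The value 25 first appears (with j ≥ 2) at u(2).

2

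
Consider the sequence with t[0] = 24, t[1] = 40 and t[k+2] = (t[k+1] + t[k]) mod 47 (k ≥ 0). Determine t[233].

Listing terms: t[0] = 24,  t[1] = 40,  t[2] = 17,  t[3] = 10,  t[4] = 27,  t[5] = 37,  t[6] = 17,  t[7] = 7,  t[8] = 24,  t[9] = 31,  t[10] = 8,  t[11] = 39,  t[12] = 0,  t[13] = 39,  t[14] = 39,  t[15] = 31,  t[16] = 23,  t[17] = 7,  t[18] = 30,  t[19] = 37,  t[20] = 20,  t[21] = 10,  t[22] = 30,  t[23] = 40,  t[24] = 23,  t[25] = 16,  t[26] = 39,  t[27] = 8,  t[28] = 0,  t[29] = 8,  t[30] = 8,  t[31] = 16,  t[32] = 24,  t[33] = 40.
The sequence repeats with period 32.
(233 - 0) mod 32 = 9, so t[233] = t[9] = 31.

31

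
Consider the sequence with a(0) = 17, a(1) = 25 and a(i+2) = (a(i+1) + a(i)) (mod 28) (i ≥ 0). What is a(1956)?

25

We have a(0) = 17, a(1) = 25, a(2) = 14, a(3) = 11, a(4) = 25, a(5) = 8, a(6) = 5, a(7) = 13, a(8) = 18, a(9) = 3, a(10) = 21, a(11) = 24, a(12) = 17, a(13) = 13, a(14) = 2, a(15) = 15, a(16) = 17, a(17) = 4, a(18) = 21, a(19) = 25, a(20) = 18, a(21) = 15, a(22) = 5, a(23) = 20, a(24) = 25, a(25) = 17, a(26) = 14, a(27) = 3, a(28) = 17, a(29) = 20, a(30) = 9, a(31) = 1, a(32) = 10, a(33) = 11, a(34) = 21, a(35) = 4, a(36) = 25, a(37) = 1, a(38) = 26, a(39) = 27, a(40) = 25, a(41) = 24, a(42) = 21, a(43) = 17, a(44) = 10, a(45) = 27, a(46) = 9, a(47) = 8, a(48) = 17, a(49) = 25.
Since (a(48), a(49)) = (a(0), a(1)) = (17, 25) (two consecutive terms determine the rest), the sequence is periodic with period 48.
(1956 - 0) mod 48 = 36, so a(1956) = a(36) = 25.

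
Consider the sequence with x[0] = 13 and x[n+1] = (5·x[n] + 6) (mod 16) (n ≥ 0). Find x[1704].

x[0] = 13; x[1] = 7; x[2] = 9; x[3] = 3; x[4] = 5; x[5] = 15; x[6] = 1; x[7] = 11; x[8] = 13.
The sequence repeats with period 8.
(1704 - 0) mod 8 = 0, so x[1704] = x[0] = 13.

13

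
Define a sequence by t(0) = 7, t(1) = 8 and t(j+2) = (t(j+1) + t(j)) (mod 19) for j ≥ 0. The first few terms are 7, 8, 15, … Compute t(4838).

11

Listing terms: t(0) = 7,  t(1) = 8,  t(2) = 15,  t(3) = 4,  t(4) = 0,  t(5) = 4,  t(6) = 4,  t(7) = 8,  t(8) = 12,  t(9) = 1,  t(10) = 13,  t(11) = 14,  t(12) = 8,  t(13) = 3,  t(14) = 11,  t(15) = 14,  t(16) = 6,  t(17) = 1,  t(18) = 7,  t(19) = 8.
Since (t(18), t(19)) = (t(0), t(1)) = (7, 8) (two consecutive terms determine the rest), the sequence is periodic with period 18.
So t(4838) = t(0 + ((4838-0) mod 18)) = t(14) = 11.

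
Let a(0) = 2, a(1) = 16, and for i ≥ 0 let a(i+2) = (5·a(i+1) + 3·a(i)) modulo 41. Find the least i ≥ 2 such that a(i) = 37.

5

We have a(0) = 2; a(1) = 16; a(2) = 4; a(3) = 27; a(4) = 24; a(5) = 37; a(6) = 11; a(7) = 2; a(8) = 2; a(9) = 16.
Since (a(8), a(9)) = (a(0), a(1)) = (2, 16) (two consecutive terms determine the rest), the sequence is periodic with period 8.
The value 37 first appears (with i ≥ 2) at a(5).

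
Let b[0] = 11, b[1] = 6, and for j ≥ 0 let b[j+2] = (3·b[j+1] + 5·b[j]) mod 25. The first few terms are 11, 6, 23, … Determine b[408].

7

We have b[0] = 11,  b[1] = 6,  b[2] = 23,  b[3] = 24,  b[4] = 12,  b[5] = 6,  b[6] = 3,  b[7] = 14,  b[8] = 7,  b[9] = 16,  b[10] = 8,  b[11] = 4,  b[12] = 2,  b[13] = 1,  b[14] = 13,  b[15] = 19,  b[16] = 22,  b[17] = 11,  b[18] = 18,  b[19] = 9,  b[20] = 17,  b[21] = 21,  b[22] = 23,  b[23] = 24.
Since (b[22], b[23]) = (b[2], b[3]) = (23, 24) (two consecutive terms determine the rest), the sequence is eventually periodic: after a pre-period of length 2 it cycles with period 20.
For j ≥ 2, b[j] depends only on (j - 2) mod 20. (408 - 2) mod 20 = 6, so b[408] = b[8] = 7.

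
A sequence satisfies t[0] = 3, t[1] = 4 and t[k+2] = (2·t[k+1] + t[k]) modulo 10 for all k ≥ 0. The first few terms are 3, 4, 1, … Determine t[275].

8

We have t[0] = 3, t[1] = 4, t[2] = 1, t[3] = 6, t[4] = 3, t[5] = 2, t[6] = 7, t[7] = 6, t[8] = 9, t[9] = 4, t[10] = 7, t[11] = 8, t[12] = 3, t[13] = 4.
Since (t[12], t[13]) = (t[0], t[1]) = (3, 4) (two consecutive terms determine the rest), the sequence is periodic with period 12.
(275 - 0) mod 12 = 11, so t[275] = t[11] = 8.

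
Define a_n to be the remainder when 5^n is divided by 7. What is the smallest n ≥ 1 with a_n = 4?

Computing terms: a_0 = 1; a_1 = 5; a_2 = 4; a_3 = 6; a_4 = 2; a_5 = 3; a_6 = 1.
The sequence repeats with period 6.
The value 4 first appears (with n ≥ 1) at a_2.

2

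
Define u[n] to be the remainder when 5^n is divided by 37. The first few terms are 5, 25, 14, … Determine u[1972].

Computing terms: u[1] = 5; u[2] = 25; u[3] = 14; u[4] = 33; u[5] = 17; u[6] = 11; u[7] = 18; u[8] = 16; u[9] = 6; u[10] = 30; u[11] = 2; u[12] = 10; u[13] = 13; u[14] = 28; u[15] = 29; u[16] = 34; u[17] = 22; u[18] = 36; u[19] = 32; u[20] = 12; u[21] = 23; u[22] = 4; u[23] = 20; u[24] = 26; u[25] = 19; u[26] = 21; u[27] = 31; u[28] = 7; u[29] = 35; u[30] = 27; u[31] = 24; u[32] = 9; u[33] = 8; u[34] = 3; u[35] = 15; u[36] = 1; u[37] = 5.
Since u[37] = u[1] = 5, the sequence is periodic with period 36.
So u[1972] = u[1 + ((1972-1) mod 36)] = u[28] = 7.

7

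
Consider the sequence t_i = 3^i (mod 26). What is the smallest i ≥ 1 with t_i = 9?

t_0 = 1; t_1 = 3; t_2 = 9; t_3 = 1.
Since t_3 = t_0 = 1, the sequence is periodic with period 3.
The value 9 first appears (with i ≥ 1) at t_2.

2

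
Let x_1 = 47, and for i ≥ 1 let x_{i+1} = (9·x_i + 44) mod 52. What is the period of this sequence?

3

x_1 = 47; x_2 = 51; x_3 = 35; x_4 = 47.
The sequence repeats with period 3.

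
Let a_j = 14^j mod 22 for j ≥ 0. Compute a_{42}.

We have a_0 = 1; a_1 = 14; a_2 = 20; a_3 = 16; a_4 = 4; a_5 = 12; a_6 = 14.
Since a_6 = a_1 = 14, the sequence is eventually periodic: after a pre-period of length 1 it cycles with period 5.
For j ≥ 1, a_j depends only on (j - 1) mod 5. (42 - 1) mod 5 = 1, so a_{42} = a_2 = 20.

20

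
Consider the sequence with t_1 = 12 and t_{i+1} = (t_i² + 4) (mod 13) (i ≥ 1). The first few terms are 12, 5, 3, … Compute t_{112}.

0

Computing terms: t_1 = 12; t_2 = 5; t_3 = 3; t_4 = 0; t_5 = 4; t_6 = 7; t_7 = 1; t_8 = 5.
Since t_8 = t_2 = 5, the sequence is eventually periodic: after a pre-period of length 1 it cycles with period 6.
For i ≥ 2, t_i depends only on (i - 2) mod 6. (112 - 2) mod 6 = 2, so t_{112} = t_4 = 0.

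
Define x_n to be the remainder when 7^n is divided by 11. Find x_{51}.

Computing terms: x_1 = 7; x_2 = 5; x_3 = 2; x_4 = 3; x_5 = 10; x_6 = 4; x_7 = 6; x_8 = 9; x_9 = 8; x_{10} = 1; x_{11} = 7.
Since x_{11} = x_1 = 7, the sequence is periodic with period 10.
So x_{51} = x_{1 + ((51-1) mod 10)} = x_1 = 7.

7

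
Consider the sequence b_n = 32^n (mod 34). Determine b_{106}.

Listing terms: b_1 = 32, b_2 = 4, b_3 = 26, b_4 = 16, b_5 = 2, b_6 = 30, b_7 = 8, b_8 = 18, b_9 = 32.
The sequence repeats with period 8.
(106 - 1) mod 8 = 1, so b_{106} = b_2 = 4.

4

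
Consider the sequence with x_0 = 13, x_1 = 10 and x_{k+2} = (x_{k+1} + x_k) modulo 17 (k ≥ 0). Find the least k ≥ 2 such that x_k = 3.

13

We have x_0 = 13; x_1 = 10; x_2 = 6; x_3 = 16; x_4 = 5; x_5 = 4; x_6 = 9; x_7 = 13; x_8 = 5; x_9 = 1; x_{10} = 6; x_{11} = 7; x_{12} = 13; x_{13} = 3; x_{14} = 16; x_{15} = 2; x_{16} = 1; x_{17} = 3; x_{18} = 4; x_{19} = 7; x_{20} = 11; x_{21} = 1; x_{22} = 12; x_{23} = 13; x_{24} = 8; x_{25} = 4; x_{26} = 12; x_{27} = 16; x_{28} = 11; x_{29} = 10; x_{30} = 4; x_{31} = 14; x_{32} = 1; x_{33} = 15; x_{34} = 16; x_{35} = 14; x_{36} = 13; x_{37} = 10.
Since (x_{36}, x_{37}) = (x_0, x_1) = (13, 10) (two consecutive terms determine the rest), the sequence is periodic with period 36.
The value 3 first appears (with k ≥ 2) at x_{13}.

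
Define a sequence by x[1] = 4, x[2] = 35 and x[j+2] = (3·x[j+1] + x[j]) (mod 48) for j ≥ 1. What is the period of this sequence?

24

Listing terms: x[1] = 4; x[2] = 35; x[3] = 13; x[4] = 26; x[5] = 43; x[6] = 11; x[7] = 28; x[8] = 47; x[9] = 25; x[10] = 26; x[11] = 7; x[12] = 47; x[13] = 4; x[14] = 11; x[15] = 37; x[16] = 26; x[17] = 19; x[18] = 35; x[19] = 28; x[20] = 23; x[21] = 1; x[22] = 26; x[23] = 31; x[24] = 23; x[25] = 4; x[26] = 35.
Since (x[25], x[26]) = (x[1], x[2]) = (4, 35) (two consecutive terms determine the rest), the sequence is periodic with period 24.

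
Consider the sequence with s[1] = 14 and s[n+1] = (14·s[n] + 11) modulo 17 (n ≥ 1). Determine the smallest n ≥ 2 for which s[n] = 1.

13

Computing terms: s[1] = 14; s[2] = 3; s[3] = 2; s[4] = 5; s[5] = 13; s[6] = 6; s[7] = 10; s[8] = 15; s[9] = 0; s[10] = 11; s[11] = 12; s[12] = 9; s[13] = 1; s[14] = 8; s[15] = 4; s[16] = 16; s[17] = 14.
Since s[17] = s[1] = 14, the sequence is periodic with period 16.
The value 1 first appears (with n ≥ 2) at s[13].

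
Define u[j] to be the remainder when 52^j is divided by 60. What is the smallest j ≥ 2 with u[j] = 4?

2

Computing terms: u[1] = 52,  u[2] = 4,  u[3] = 28,  u[4] = 16,  u[5] = 52.
Since u[5] = u[1] = 52, the sequence is periodic with period 4.
The value 4 first appears (with j ≥ 2) at u[2].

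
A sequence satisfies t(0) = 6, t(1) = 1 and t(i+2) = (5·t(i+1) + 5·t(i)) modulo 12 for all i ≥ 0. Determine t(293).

11

Computing terms: t(0) = 6,  t(1) = 1,  t(2) = 11,  t(3) = 0,  t(4) = 7,  t(5) = 11,  t(6) = 6,  t(7) = 1.
Since (t(6), t(7)) = (t(0), t(1)) = (6, 1) (two consecutive terms determine the rest), the sequence is periodic with period 6.
So t(293) = t(0 + ((293-0) mod 6)) = t(5) = 11.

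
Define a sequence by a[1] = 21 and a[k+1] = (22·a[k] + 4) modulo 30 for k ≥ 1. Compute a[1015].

Computing terms: a[1] = 21, a[2] = 16, a[3] = 26, a[4] = 6, a[5] = 16.
Since a[5] = a[2] = 16, the sequence is eventually periodic: after a pre-period of length 1 it cycles with period 3.
For k ≥ 2, a[k] depends only on (k - 2) mod 3. (1015 - 2) mod 3 = 2, so a[1015] = a[4] = 6.

6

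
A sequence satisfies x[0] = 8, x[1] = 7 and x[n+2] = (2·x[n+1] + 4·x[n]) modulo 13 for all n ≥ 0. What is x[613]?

We have x[0] = 8,  x[1] = 7,  x[2] = 7,  x[3] = 3,  x[4] = 8,  x[5] = 2,  x[6] = 10,  x[7] = 2,  x[8] = 5,  x[9] = 5,  x[10] = 4,  x[11] = 2,  x[12] = 7,  x[13] = 9,  x[14] = 7,  x[15] = 11,  x[16] = 11,  x[17] = 1,  x[18] = 7,  x[19] = 5,  x[20] = 12,  x[21] = 5,  x[22] = 6,  x[23] = 6,  x[24] = 10,  x[25] = 5,  x[26] = 11,  x[27] = 3,  x[28] = 11,  x[29] = 8,  x[30] = 8,  x[31] = 9,  x[32] = 11,  x[33] = 6,  x[34] = 4,  x[35] = 6,  x[36] = 2,  x[37] = 2,  x[38] = 12,  x[39] = 6,  x[40] = 8,  x[41] = 1,  x[42] = 8,  x[43] = 7.
The sequence repeats with period 42.
(613 - 0) mod 42 = 25, so x[613] = x[25] = 5.

5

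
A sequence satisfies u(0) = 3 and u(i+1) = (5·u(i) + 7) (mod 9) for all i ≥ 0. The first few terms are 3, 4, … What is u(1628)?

Computing terms: u(0) = 3; u(1) = 4; u(2) = 0; u(3) = 7; u(4) = 6; u(5) = 1; u(6) = 3.
The sequence repeats with period 6.
(1628 - 0) mod 6 = 2, so u(1628) = u(2) = 0.

0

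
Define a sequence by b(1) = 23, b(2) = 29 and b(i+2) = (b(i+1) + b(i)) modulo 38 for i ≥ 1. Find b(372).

Computing terms: b(1) = 23,  b(2) = 29,  b(3) = 14,  b(4) = 5,  b(5) = 19,  b(6) = 24,  b(7) = 5,  b(8) = 29,  b(9) = 34,  b(10) = 25,  b(11) = 21,  b(12) = 8,  b(13) = 29,  b(14) = 37,  b(15) = 28,  b(16) = 27,  b(17) = 17,  b(18) = 6,  b(19) = 23,  b(20) = 29.
Since (b(19), b(20)) = (b(1), b(2)) = (23, 29) (two consecutive terms determine the rest), the sequence is periodic with period 18.
(372 - 1) mod 18 = 11, so b(372) = b(12) = 8.

8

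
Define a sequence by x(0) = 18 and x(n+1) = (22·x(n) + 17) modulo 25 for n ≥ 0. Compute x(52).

We have x(0) = 18, x(1) = 13, x(2) = 3, x(3) = 8, x(4) = 18.
Since x(4) = x(0) = 18, the sequence is periodic with period 4.
(52 - 0) mod 4 = 0, so x(52) = x(0) = 18.

18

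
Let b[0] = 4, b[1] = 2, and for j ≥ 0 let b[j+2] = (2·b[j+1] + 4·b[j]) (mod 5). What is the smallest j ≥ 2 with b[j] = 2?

6

We have b[0] = 4, b[1] = 2, b[2] = 0, b[3] = 3, b[4] = 1, b[5] = 4, b[6] = 2.
The sequence repeats with period 5.
The value 2 next appears (with j ≥ 2) at b[6].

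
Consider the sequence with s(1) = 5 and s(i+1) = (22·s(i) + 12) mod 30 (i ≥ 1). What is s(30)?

2

s(1) = 5; s(2) = 2; s(3) = 26; s(4) = 14; s(5) = 20; s(6) = 2.
Since s(6) = s(2) = 2, the sequence is eventually periodic: after a pre-period of length 1 it cycles with period 4.
For i ≥ 2, s(i) depends only on (i - 2) mod 4. (30 - 2) mod 4 = 0, so s(30) = s(2) = 2.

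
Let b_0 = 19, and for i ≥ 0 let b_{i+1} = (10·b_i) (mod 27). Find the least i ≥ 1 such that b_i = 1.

1

Computing terms: b_0 = 19, b_1 = 1, b_2 = 10, b_3 = 19.
The sequence repeats with period 3.
The value 1 first appears (with i ≥ 1) at b_1.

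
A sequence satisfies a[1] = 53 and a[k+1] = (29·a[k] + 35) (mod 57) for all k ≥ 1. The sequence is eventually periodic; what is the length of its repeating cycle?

18

Listing terms: a[1] = 53,  a[2] = 33,  a[3] = 23,  a[4] = 18,  a[5] = 44,  a[6] = 0,  a[7] = 35,  a[8] = 24,  a[9] = 47,  a[10] = 30,  a[11] = 50,  a[12] = 3,  a[13] = 8,  a[14] = 39,  a[15] = 26,  a[16] = 48,  a[17] = 2,  a[18] = 36,  a[19] = 53.
Since a[19] = a[1] = 53, the sequence is periodic with period 18.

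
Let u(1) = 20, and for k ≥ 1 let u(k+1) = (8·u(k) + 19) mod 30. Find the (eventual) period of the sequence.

Computing terms: u(1) = 20, u(2) = 29, u(3) = 11, u(4) = 17, u(5) = 5, u(6) = 29.
Since u(6) = u(2) = 29, the sequence is eventually periodic: after a pre-period of length 1 it cycles with period 4.

4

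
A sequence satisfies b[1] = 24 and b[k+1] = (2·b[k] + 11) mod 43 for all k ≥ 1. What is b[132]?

We have b[1] = 24,  b[2] = 16,  b[3] = 0,  b[4] = 11,  b[5] = 33,  b[6] = 34,  b[7] = 36,  b[8] = 40,  b[9] = 5,  b[10] = 21,  b[11] = 10,  b[12] = 31,  b[13] = 30,  b[14] = 28,  b[15] = 24.
The sequence repeats with period 14.
So b[132] = b[1 + ((132-1) mod 14)] = b[6] = 34.

34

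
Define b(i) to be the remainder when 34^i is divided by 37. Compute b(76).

7

Computing terms: b(0) = 1,  b(1) = 34,  b(2) = 9,  b(3) = 10,  b(4) = 7,  b(5) = 16,  b(6) = 26,  b(7) = 33,  b(8) = 12,  b(9) = 1.
Since b(9) = b(0) = 1, the sequence is periodic with period 9.
So b(76) = b(0 + ((76-0) mod 9)) = b(4) = 7.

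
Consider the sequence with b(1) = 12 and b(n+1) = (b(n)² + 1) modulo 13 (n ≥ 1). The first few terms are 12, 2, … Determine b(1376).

Computing terms: b(1) = 12, b(2) = 2, b(3) = 5, b(4) = 0, b(5) = 1, b(6) = 2.
Since b(6) = b(2) = 2, the sequence is eventually periodic: after a pre-period of length 1 it cycles with period 4.
For n ≥ 2, b(n) depends only on (n - 2) mod 4. (1376 - 2) mod 4 = 2, so b(1376) = b(4) = 0.

0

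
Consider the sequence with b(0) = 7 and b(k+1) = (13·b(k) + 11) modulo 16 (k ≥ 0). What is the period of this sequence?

16

We have b(0) = 7; b(1) = 6; b(2) = 9; b(3) = 0; b(4) = 11; b(5) = 10; b(6) = 13; b(7) = 4; b(8) = 15; b(9) = 14; b(10) = 1; b(11) = 8; b(12) = 3; b(13) = 2; b(14) = 5; b(15) = 12; b(16) = 7.
Since b(16) = b(0) = 7, the sequence is periodic with period 16.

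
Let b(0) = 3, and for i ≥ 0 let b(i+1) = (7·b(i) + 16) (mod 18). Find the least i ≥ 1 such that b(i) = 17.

We have b(0) = 3, b(1) = 1, b(2) = 5, b(3) = 15, b(4) = 13, b(5) = 17, b(6) = 9, b(7) = 7, b(8) = 11, b(9) = 3.
The sequence repeats with period 9.
The value 17 first appears (with i ≥ 1) at b(5).

5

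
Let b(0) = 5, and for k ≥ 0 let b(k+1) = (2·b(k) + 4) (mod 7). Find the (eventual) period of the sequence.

3

Computing terms: b(0) = 5,  b(1) = 0,  b(2) = 4,  b(3) = 5.
Since b(3) = b(0) = 5, the sequence is periodic with period 3.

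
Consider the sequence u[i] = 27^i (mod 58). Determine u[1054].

u[1] = 27, u[2] = 33, u[3] = 21, u[4] = 45, u[5] = 55, u[6] = 35, u[7] = 17, u[8] = 53, u[9] = 39, u[10] = 9, u[11] = 11, u[12] = 7, u[13] = 15, u[14] = 57, u[15] = 31, u[16] = 25, u[17] = 37, u[18] = 13, u[19] = 3, u[20] = 23, u[21] = 41, u[22] = 5, u[23] = 19, u[24] = 49, u[25] = 47, u[26] = 51, u[27] = 43, u[28] = 1, u[29] = 27.
The sequence repeats with period 28.
So u[1054] = u[1 + ((1054-1) mod 28)] = u[18] = 13.

13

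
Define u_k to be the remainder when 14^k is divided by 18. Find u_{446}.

16

Listing terms: u_1 = 14, u_2 = 16, u_3 = 8, u_4 = 4, u_5 = 2, u_6 = 10, u_7 = 14.
The sequence repeats with period 6.
(446 - 1) mod 6 = 1, so u_{446} = u_2 = 16.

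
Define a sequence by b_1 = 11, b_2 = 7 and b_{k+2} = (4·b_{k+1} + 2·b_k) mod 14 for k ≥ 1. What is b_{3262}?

2

We have b_1 = 11, b_2 = 7, b_3 = 8, b_4 = 4, b_5 = 4, b_6 = 10, b_7 = 6, b_8 = 2, b_9 = 6, b_{10} = 0, b_{11} = 12, b_{12} = 6, b_{13} = 6, b_{14} = 8, b_{15} = 2, b_{16} = 10, b_{17} = 2, b_{18} = 0, b_{19} = 4, b_{20} = 2, b_{21} = 2, b_{22} = 12, b_{23} = 10, b_{24} = 8, b_{25} = 10, b_{26} = 0, b_{27} = 6, b_{28} = 10, b_{29} = 10, b_{30} = 4, b_{31} = 8, b_{32} = 12, b_{33} = 8, b_{34} = 0, b_{35} = 2, b_{36} = 8, b_{37} = 8, b_{38} = 6, b_{39} = 12, b_{40} = 4, b_{41} = 12, b_{42} = 0, b_{43} = 10, b_{44} = 12, b_{45} = 12, b_{46} = 2, b_{47} = 4, b_{48} = 6, b_{49} = 4, b_{50} = 0, b_{51} = 8, b_{52} = 4.
Since (b_{51}, b_{52}) = (b_3, b_4) = (8, 4) (two consecutive terms determine the rest), the sequence is eventually periodic: after a pre-period of length 2 it cycles with period 48.
For k ≥ 3, b_k depends only on (k - 3) mod 48. (3262 - 3) mod 48 = 43, so b_{3262} = b_{46} = 2.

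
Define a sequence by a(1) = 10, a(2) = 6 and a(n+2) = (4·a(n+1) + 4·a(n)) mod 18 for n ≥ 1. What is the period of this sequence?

24

We have a(1) = 10, a(2) = 6, a(3) = 10, a(4) = 10, a(5) = 8, a(6) = 0, a(7) = 14, a(8) = 2, a(9) = 10, a(10) = 12, a(11) = 16, a(12) = 4, a(13) = 8, a(14) = 12, a(15) = 8, a(16) = 8, a(17) = 10, a(18) = 0, a(19) = 4, a(20) = 16, a(21) = 8, a(22) = 6, a(23) = 2, a(24) = 14, a(25) = 10, a(26) = 6.
Since (a(25), a(26)) = (a(1), a(2)) = (10, 6) (two consecutive terms determine the rest), the sequence is periodic with period 24.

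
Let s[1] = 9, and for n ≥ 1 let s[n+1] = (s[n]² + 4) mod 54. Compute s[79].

35

s[1] = 9, s[2] = 31, s[3] = 47, s[4] = 53, s[5] = 5, s[6] = 29, s[7] = 35, s[8] = 41, s[9] = 11, s[10] = 17, s[11] = 23, s[12] = 47.
Since s[12] = s[3] = 47, the sequence is eventually periodic: after a pre-period of length 2 it cycles with period 9.
For n ≥ 3, s[n] depends only on (n - 3) mod 9. (79 - 3) mod 9 = 4, so s[79] = s[7] = 35.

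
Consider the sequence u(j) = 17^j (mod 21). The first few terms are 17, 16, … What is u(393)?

20

Computing terms: u(1) = 17; u(2) = 16; u(3) = 20; u(4) = 4; u(5) = 5; u(6) = 1; u(7) = 17.
The sequence repeats with period 6.
(393 - 1) mod 6 = 2, so u(393) = u(3) = 20.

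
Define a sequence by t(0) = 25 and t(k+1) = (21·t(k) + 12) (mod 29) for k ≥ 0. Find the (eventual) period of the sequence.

28

t(0) = 25,  t(1) = 15,  t(2) = 8,  t(3) = 6,  t(4) = 22,  t(5) = 10,  t(6) = 19,  t(7) = 5,  t(8) = 1,  t(9) = 4,  t(10) = 9,  t(11) = 27,  t(12) = 28,  t(13) = 20,  t(14) = 26,  t(15) = 7,  t(16) = 14,  t(17) = 16,  t(18) = 0,  t(19) = 12,  t(20) = 3,  t(21) = 17,  t(22) = 21,  t(23) = 18,  t(24) = 13,  t(25) = 24,  t(26) = 23,  t(27) = 2,  t(28) = 25.
The sequence repeats with period 28.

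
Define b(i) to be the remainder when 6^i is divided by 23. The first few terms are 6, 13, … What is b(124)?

9

Listing terms: b(1) = 6; b(2) = 13; b(3) = 9; b(4) = 8; b(5) = 2; b(6) = 12; b(7) = 3; b(8) = 18; b(9) = 16; b(10) = 4; b(11) = 1; b(12) = 6.
Since b(12) = b(1) = 6, the sequence is periodic with period 11.
(124 - 1) mod 11 = 2, so b(124) = b(3) = 9.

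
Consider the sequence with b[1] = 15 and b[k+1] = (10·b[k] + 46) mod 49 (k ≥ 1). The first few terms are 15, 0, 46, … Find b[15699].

We have b[1] = 15; b[2] = 0; b[3] = 46; b[4] = 16; b[5] = 10; b[6] = 48; b[7] = 36; b[8] = 14; b[9] = 39; b[10] = 44; b[11] = 45; b[12] = 6; b[13] = 8; b[14] = 28; b[15] = 32; b[16] = 23; b[17] = 31; b[18] = 13; b[19] = 29; b[20] = 42; b[21] = 25; b[22] = 2; b[23] = 17; b[24] = 20; b[25] = 1; b[26] = 7; b[27] = 18; b[28] = 30; b[29] = 3; b[30] = 27; b[31] = 22; b[32] = 21; b[33] = 11; b[34] = 9; b[35] = 38; b[36] = 34; b[37] = 43; b[38] = 35; b[39] = 4; b[40] = 37; b[41] = 24; b[42] = 41; b[43] = 15.
The sequence repeats with period 42.
So b[15699] = b[1 + ((15699-1) mod 42)] = b[33] = 11.

11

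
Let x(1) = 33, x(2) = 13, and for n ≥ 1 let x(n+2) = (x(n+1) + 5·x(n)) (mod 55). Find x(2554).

43

Computing terms: x(1) = 33,  x(2) = 13,  x(3) = 13,  x(4) = 23,  x(5) = 33,  x(6) = 38,  x(7) = 38,  x(8) = 8,  x(9) = 33,  x(10) = 18,  x(11) = 18,  x(12) = 53,  x(13) = 33,  x(14) = 23,  x(15) = 23,  x(16) = 28,  x(17) = 33,  x(18) = 8,  x(19) = 8,  x(20) = 48,  x(21) = 33,  x(22) = 53,  x(23) = 53,  x(24) = 43,  x(25) = 33,  x(26) = 28,  x(27) = 28,  x(28) = 3,  x(29) = 33,  x(30) = 48,  x(31) = 48,  x(32) = 13,  x(33) = 33,  x(34) = 43,  x(35) = 43,  x(36) = 38,  x(37) = 33,  x(38) = 3,  x(39) = 3,  x(40) = 18,  x(41) = 33,  x(42) = 13.
The sequence repeats with period 40.
So x(2554) = x(1 + ((2554-1) mod 40)) = x(34) = 43.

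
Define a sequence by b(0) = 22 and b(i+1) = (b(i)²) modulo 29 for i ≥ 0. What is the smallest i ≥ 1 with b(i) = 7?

3

We have b(0) = 22, b(1) = 20, b(2) = 23, b(3) = 7, b(4) = 20.
Since b(4) = b(1) = 20, the sequence is eventually periodic: after a pre-period of length 1 it cycles with period 3.
The value 7 first appears (with i ≥ 1) at b(3).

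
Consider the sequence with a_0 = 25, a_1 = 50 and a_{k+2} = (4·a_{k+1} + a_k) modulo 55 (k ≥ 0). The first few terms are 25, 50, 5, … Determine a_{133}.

Listing terms: a_0 = 25, a_1 = 50, a_2 = 5, a_3 = 15, a_4 = 10, a_5 = 0, a_6 = 10, a_7 = 40, a_8 = 5, a_9 = 5, a_{10} = 25, a_{11} = 50.
Since (a_{10}, a_{11}) = (a_0, a_1) = (25, 50) (two consecutive terms determine the rest), the sequence is periodic with period 10.
(133 - 0) mod 10 = 3, so a_{133} = a_3 = 15.

15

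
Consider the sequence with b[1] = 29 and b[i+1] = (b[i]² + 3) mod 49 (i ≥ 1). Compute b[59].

3

b[1] = 29, b[2] = 11, b[3] = 26, b[4] = 42, b[5] = 3, b[6] = 12, b[7] = 0, b[8] = 3.
Since b[8] = b[5] = 3, the sequence is eventually periodic: after a pre-period of length 4 it cycles with period 3.
For i ≥ 5, b[i] depends only on (i - 5) mod 3. (59 - 5) mod 3 = 0, so b[59] = b[5] = 3.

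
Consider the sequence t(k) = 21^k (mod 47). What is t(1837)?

We have t(1) = 21; t(2) = 18; t(3) = 2; t(4) = 42; t(5) = 36; t(6) = 4; t(7) = 37; t(8) = 25; t(9) = 8; t(10) = 27; t(11) = 3; t(12) = 16; t(13) = 7; t(14) = 6; t(15) = 32; t(16) = 14; t(17) = 12; t(18) = 17; t(19) = 28; t(20) = 24; t(21) = 34; t(22) = 9; t(23) = 1; t(24) = 21.
The sequence repeats with period 23.
(1837 - 1) mod 23 = 19, so t(1837) = t(20) = 24.

24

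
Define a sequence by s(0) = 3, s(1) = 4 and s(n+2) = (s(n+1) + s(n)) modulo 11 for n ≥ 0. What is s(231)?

Listing terms: s(0) = 3, s(1) = 4, s(2) = 7, s(3) = 0, s(4) = 7, s(5) = 7, s(6) = 3, s(7) = 10, s(8) = 2, s(9) = 1, s(10) = 3, s(11) = 4.
The sequence repeats with period 10.
So s(231) = s(0 + ((231-0) mod 10)) = s(1) = 4.

4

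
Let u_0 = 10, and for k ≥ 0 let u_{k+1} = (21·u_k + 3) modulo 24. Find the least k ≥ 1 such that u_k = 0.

6

We have u_0 = 10; u_1 = 21; u_2 = 12; u_3 = 15; u_4 = 6; u_5 = 9; u_6 = 0; u_7 = 3; u_8 = 18; u_9 = 21.
Since u_9 = u_1 = 21, the sequence is eventually periodic: after a pre-period of length 1 it cycles with period 8.
The value 0 first appears (with k ≥ 1) at u_6.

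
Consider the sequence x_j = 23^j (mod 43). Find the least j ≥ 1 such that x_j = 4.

x_0 = 1; x_1 = 23; x_2 = 13; x_3 = 41; x_4 = 40; x_5 = 17; x_6 = 4; x_7 = 6; x_8 = 9; x_9 = 35; x_{10} = 31; x_{11} = 25; x_{12} = 16; x_{13} = 24; x_{14} = 36; x_{15} = 11; x_{16} = 38; x_{17} = 14; x_{18} = 21; x_{19} = 10; x_{20} = 15; x_{21} = 1.
The sequence repeats with period 21.
The value 4 first appears (with j ≥ 1) at x_6.

6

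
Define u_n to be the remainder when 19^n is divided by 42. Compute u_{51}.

13

u_1 = 19; u_2 = 25; u_3 = 13; u_4 = 37; u_5 = 31; u_6 = 1; u_7 = 19.
Since u_7 = u_1 = 19, the sequence is periodic with period 6.
So u_{51} = u_{1 + ((51-1) mod 6)} = u_3 = 13.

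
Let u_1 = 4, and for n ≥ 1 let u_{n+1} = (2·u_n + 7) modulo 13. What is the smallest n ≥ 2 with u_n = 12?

We have u_1 = 4,  u_2 = 2,  u_3 = 11,  u_4 = 3,  u_5 = 0,  u_6 = 7,  u_7 = 8,  u_8 = 10,  u_9 = 1,  u_{10} = 9,  u_{11} = 12,  u_{12} = 5,  u_{13} = 4.
The sequence repeats with period 12.
The value 12 first appears (with n ≥ 2) at u_{11}.

11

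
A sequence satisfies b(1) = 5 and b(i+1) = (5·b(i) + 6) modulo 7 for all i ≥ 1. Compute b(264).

4

b(1) = 5; b(2) = 3; b(3) = 0; b(4) = 6; b(5) = 1; b(6) = 4; b(7) = 5.
Since b(7) = b(1) = 5, the sequence is periodic with period 6.
(264 - 1) mod 6 = 5, so b(264) = b(6) = 4.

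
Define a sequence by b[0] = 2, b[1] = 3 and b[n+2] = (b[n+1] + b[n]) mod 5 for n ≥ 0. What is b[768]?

4

Listing terms: b[0] = 2; b[1] = 3; b[2] = 0; b[3] = 3; b[4] = 3; b[5] = 1; b[6] = 4; b[7] = 0; b[8] = 4; b[9] = 4; b[10] = 3; b[11] = 2; b[12] = 0; b[13] = 2; b[14] = 2; b[15] = 4; b[16] = 1; b[17] = 0; b[18] = 1; b[19] = 1; b[20] = 2; b[21] = 3.
The sequence repeats with period 20.
(768 - 0) mod 20 = 8, so b[768] = b[8] = 4.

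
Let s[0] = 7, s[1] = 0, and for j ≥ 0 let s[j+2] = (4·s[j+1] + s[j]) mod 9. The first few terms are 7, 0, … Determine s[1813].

Listing terms: s[0] = 7; s[1] = 0; s[2] = 7; s[3] = 1; s[4] = 2; s[5] = 0; s[6] = 2; s[7] = 8; s[8] = 7; s[9] = 0.
Since (s[8], s[9]) = (s[0], s[1]) = (7, 0) (two consecutive terms determine the rest), the sequence is periodic with period 8.
(1813 - 0) mod 8 = 5, so s[1813] = s[5] = 0.

0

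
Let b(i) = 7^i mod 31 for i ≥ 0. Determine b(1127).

18

Computing terms: b(0) = 1; b(1) = 7; b(2) = 18; b(3) = 2; b(4) = 14; b(5) = 5; b(6) = 4; b(7) = 28; b(8) = 10; b(9) = 8; b(10) = 25; b(11) = 20; b(12) = 16; b(13) = 19; b(14) = 9; b(15) = 1.
Since b(15) = b(0) = 1, the sequence is periodic with period 15.
So b(1127) = b(0 + ((1127-0) mod 15)) = b(2) = 18.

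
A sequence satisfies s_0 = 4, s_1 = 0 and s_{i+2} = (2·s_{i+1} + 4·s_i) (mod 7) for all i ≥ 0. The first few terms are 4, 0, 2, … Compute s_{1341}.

Listing terms: s_0 = 4, s_1 = 0, s_2 = 2, s_3 = 4, s_4 = 2, s_5 = 6, s_6 = 6, s_7 = 1, s_8 = 5, s_9 = 0, s_{10} = 6, s_{11} = 5, s_{12} = 6, s_{13} = 4, s_{14} = 4, s_{15} = 3, s_{16} = 1, s_{17} = 0, s_{18} = 4, s_{19} = 1, s_{20} = 4, s_{21} = 5, s_{22} = 5, s_{23} = 2, s_{24} = 3, s_{25} = 0, s_{26} = 5, s_{27} = 3, s_{28} = 5, s_{29} = 1, s_{30} = 1, s_{31} = 6, s_{32} = 2, s_{33} = 0, s_{34} = 1, s_{35} = 2, s_{36} = 1, s_{37} = 3, s_{38} = 3, s_{39} = 4, s_{40} = 6, s_{41} = 0, s_{42} = 3, s_{43} = 6, s_{44} = 3, s_{45} = 2, s_{46} = 2, s_{47} = 5, s_{48} = 4, s_{49} = 0.
Since (s_{48}, s_{49}) = (s_0, s_1) = (4, 0) (two consecutive terms determine the rest), the sequence is periodic with period 48.
So s_{1341} = s_{0 + ((1341-0) mod 48)} = s_{45} = 2.

2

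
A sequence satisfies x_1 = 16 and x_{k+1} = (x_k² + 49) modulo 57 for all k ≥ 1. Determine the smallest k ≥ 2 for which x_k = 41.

Listing terms: x_1 = 16; x_2 = 20; x_3 = 50; x_4 = 41; x_5 = 20.
Since x_5 = x_2 = 20, the sequence is eventually periodic: after a pre-period of length 1 it cycles with period 3.
The value 41 first appears (with k ≥ 2) at x_4.

4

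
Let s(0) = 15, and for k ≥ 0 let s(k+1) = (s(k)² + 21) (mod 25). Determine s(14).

We have s(0) = 15; s(1) = 21; s(2) = 12; s(3) = 15.
Since s(3) = s(0) = 15, the sequence is periodic with period 3.
So s(14) = s(0 + ((14-0) mod 3)) = s(2) = 12.

12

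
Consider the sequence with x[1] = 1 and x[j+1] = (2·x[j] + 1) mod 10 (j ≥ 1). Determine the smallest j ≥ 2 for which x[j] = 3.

2

Computing terms: x[1] = 1,  x[2] = 3,  x[3] = 7,  x[4] = 5,  x[5] = 1.
The sequence repeats with period 4.
The value 3 first appears (with j ≥ 2) at x[2].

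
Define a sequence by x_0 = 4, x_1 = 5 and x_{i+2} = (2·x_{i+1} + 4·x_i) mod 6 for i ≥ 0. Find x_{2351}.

Listing terms: x_0 = 4,  x_1 = 5,  x_2 = 2,  x_3 = 0,  x_4 = 2,  x_5 = 4,  x_6 = 4,  x_7 = 0,  x_8 = 4,  x_9 = 2,  x_{10} = 2,  x_{11} = 0.
Since (x_{10}, x_{11}) = (x_2, x_3) = (2, 0) (two consecutive terms determine the rest), the sequence is eventually periodic: after a pre-period of length 2 it cycles with period 8.
For i ≥ 2, x_i depends only on (i - 2) mod 8. (2351 - 2) mod 8 = 5, so x_{2351} = x_7 = 0.

0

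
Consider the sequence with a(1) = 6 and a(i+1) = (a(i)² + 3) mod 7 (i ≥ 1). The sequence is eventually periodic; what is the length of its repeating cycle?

3

a(1) = 6, a(2) = 4, a(3) = 5, a(4) = 0, a(5) = 3, a(6) = 5.
Since a(6) = a(3) = 5, the sequence is eventually periodic: after a pre-period of length 2 it cycles with period 3.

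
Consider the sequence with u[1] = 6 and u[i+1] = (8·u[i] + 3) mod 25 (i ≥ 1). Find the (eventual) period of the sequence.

4

Computing terms: u[1] = 6, u[2] = 1, u[3] = 11, u[4] = 16, u[5] = 6.
The sequence repeats with period 4.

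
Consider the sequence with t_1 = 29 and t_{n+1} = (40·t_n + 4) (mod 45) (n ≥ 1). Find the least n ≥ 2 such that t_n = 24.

5

t_1 = 29,  t_2 = 39,  t_3 = 34,  t_4 = 14,  t_5 = 24,  t_6 = 19,  t_7 = 44,  t_8 = 9,  t_9 = 4,  t_{10} = 29.
The sequence repeats with period 9.
The value 24 first appears (with n ≥ 2) at t_5.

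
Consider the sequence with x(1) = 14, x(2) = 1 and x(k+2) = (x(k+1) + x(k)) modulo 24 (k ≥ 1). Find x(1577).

x(1) = 14,  x(2) = 1,  x(3) = 15,  x(4) = 16,  x(5) = 7,  x(6) = 23,  x(7) = 6,  x(8) = 5,  x(9) = 11,  x(10) = 16,  x(11) = 3,  x(12) = 19,  x(13) = 22,  x(14) = 17,  x(15) = 15,  x(16) = 8,  x(17) = 23,  x(18) = 7,  x(19) = 6,  x(20) = 13,  x(21) = 19,  x(22) = 8,  x(23) = 3,  x(24) = 11,  x(25) = 14,  x(26) = 1.
Since (x(25), x(26)) = (x(1), x(2)) = (14, 1) (two consecutive terms determine the rest), the sequence is periodic with period 24.
So x(1577) = x(1 + ((1577-1) mod 24)) = x(17) = 23.

23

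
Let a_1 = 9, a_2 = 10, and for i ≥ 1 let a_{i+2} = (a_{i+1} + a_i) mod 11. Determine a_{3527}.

Computing terms: a_1 = 9, a_2 = 10, a_3 = 8, a_4 = 7, a_5 = 4, a_6 = 0, a_7 = 4, a_8 = 4, a_9 = 8, a_{10} = 1, a_{11} = 9, a_{12} = 10.
Since (a_{11}, a_{12}) = (a_1, a_2) = (9, 10) (two consecutive terms determine the rest), the sequence is periodic with period 10.
(3527 - 1) mod 10 = 6, so a_{3527} = a_7 = 4.

4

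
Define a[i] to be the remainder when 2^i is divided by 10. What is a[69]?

2

a[0] = 1,  a[1] = 2,  a[2] = 4,  a[3] = 8,  a[4] = 6,  a[5] = 2.
Since a[5] = a[1] = 2, the sequence is eventually periodic: after a pre-period of length 1 it cycles with period 4.
For i ≥ 1, a[i] depends only on (i - 1) mod 4. (69 - 1) mod 4 = 0, so a[69] = a[1] = 2.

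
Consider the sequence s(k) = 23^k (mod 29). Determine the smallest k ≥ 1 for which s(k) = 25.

Computing terms: s(0) = 1; s(1) = 23; s(2) = 7; s(3) = 16; s(4) = 20; s(5) = 25; s(6) = 24; s(7) = 1.
Since s(7) = s(0) = 1, the sequence is periodic with period 7.
The value 25 first appears (with k ≥ 1) at s(5).

5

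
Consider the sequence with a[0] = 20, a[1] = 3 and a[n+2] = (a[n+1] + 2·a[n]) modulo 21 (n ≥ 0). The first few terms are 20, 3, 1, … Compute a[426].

20

a[0] = 20; a[1] = 3; a[2] = 1; a[3] = 7; a[4] = 9; a[5] = 2; a[6] = 20; a[7] = 3.
The sequence repeats with period 6.
So a[426] = a[0 + ((426-0) mod 6)] = a[0] = 20.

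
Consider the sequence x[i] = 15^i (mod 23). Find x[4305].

x[0] = 1; x[1] = 15; x[2] = 18; x[3] = 17; x[4] = 2; x[5] = 7; x[6] = 13; x[7] = 11; x[8] = 4; x[9] = 14; x[10] = 3; x[11] = 22; x[12] = 8; x[13] = 5; x[14] = 6; x[15] = 21; x[16] = 16; x[17] = 10; x[18] = 12; x[19] = 19; x[20] = 9; x[21] = 20; x[22] = 1.
Since x[22] = x[0] = 1, the sequence is periodic with period 22.
(4305 - 0) mod 22 = 15, so x[4305] = x[15] = 21.

21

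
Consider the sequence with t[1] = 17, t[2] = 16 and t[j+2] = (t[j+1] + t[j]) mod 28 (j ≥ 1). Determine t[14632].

We have t[1] = 17,  t[2] = 16,  t[3] = 5,  t[4] = 21,  t[5] = 26,  t[6] = 19,  t[7] = 17,  t[8] = 8,  t[9] = 25,  t[10] = 5,  t[11] = 2,  t[12] = 7,  t[13] = 9,  t[14] = 16,  t[15] = 25,  t[16] = 13,  t[17] = 10,  t[18] = 23,  t[19] = 5,  t[20] = 0,  t[21] = 5,  t[22] = 5,  t[23] = 10,  t[24] = 15,  t[25] = 25,  t[26] = 12,  t[27] = 9,  t[28] = 21,  t[29] = 2,  t[30] = 23,  t[31] = 25,  t[32] = 20,  t[33] = 17,  t[34] = 9,  t[35] = 26,  t[36] = 7,  t[37] = 5,  t[38] = 12,  t[39] = 17,  t[40] = 1,  t[41] = 18,  t[42] = 19,  t[43] = 9,  t[44] = 0,  t[45] = 9,  t[46] = 9,  t[47] = 18,  t[48] = 27,  t[49] = 17,  t[50] = 16.
The sequence repeats with period 48.
(14632 - 1) mod 48 = 39, so t[14632] = t[40] = 1.

1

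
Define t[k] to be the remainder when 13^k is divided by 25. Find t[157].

We have t[0] = 1,  t[1] = 13,  t[2] = 19,  t[3] = 22,  t[4] = 11,  t[5] = 18,  t[6] = 9,  t[7] = 17,  t[8] = 21,  t[9] = 23,  t[10] = 24,  t[11] = 12,  t[12] = 6,  t[13] = 3,  t[14] = 14,  t[15] = 7,  t[16] = 16,  t[17] = 8,  t[18] = 4,  t[19] = 2,  t[20] = 1.
Since t[20] = t[0] = 1, the sequence is periodic with period 20.
(157 - 0) mod 20 = 17, so t[157] = t[17] = 8.

8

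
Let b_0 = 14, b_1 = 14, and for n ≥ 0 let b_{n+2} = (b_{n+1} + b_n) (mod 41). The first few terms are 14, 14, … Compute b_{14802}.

Computing terms: b_0 = 14,  b_1 = 14,  b_2 = 28,  b_3 = 1,  b_4 = 29,  b_5 = 30,  b_6 = 18,  b_7 = 7,  b_8 = 25,  b_9 = 32,  b_{10} = 16,  b_{11} = 7,  b_{12} = 23,  b_{13} = 30,  b_{14} = 12,  b_{15} = 1,  b_{16} = 13,  b_{17} = 14,  b_{18} = 27,  b_{19} = 0,  b_{20} = 27,  b_{21} = 27,  b_{22} = 13,  b_{23} = 40,  b_{24} = 12,  b_{25} = 11,  b_{26} = 23,  b_{27} = 34,  b_{28} = 16,  b_{29} = 9,  b_{30} = 25,  b_{31} = 34,  b_{32} = 18,  b_{33} = 11,  b_{34} = 29,  b_{35} = 40,  b_{36} = 28,  b_{37} = 27,  b_{38} = 14,  b_{39} = 0,  b_{40} = 14,  b_{41} = 14.
The sequence repeats with period 40.
(14802 - 0) mod 40 = 2, so b_{14802} = b_2 = 28.

28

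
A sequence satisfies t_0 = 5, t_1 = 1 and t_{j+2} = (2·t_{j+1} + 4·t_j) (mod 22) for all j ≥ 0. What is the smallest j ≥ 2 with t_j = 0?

2

t_0 = 5,  t_1 = 1,  t_2 = 0,  t_3 = 4,  t_4 = 8,  t_5 = 10,  t_6 = 8,  t_7 = 12,  t_8 = 12,  t_9 = 6,  t_{10} = 16,  t_{11} = 12,  t_{12} = 0,  t_{13} = 4.
Since (t_{12}, t_{13}) = (t_2, t_3) = (0, 4) (two consecutive terms determine the rest), the sequence is eventually periodic: after a pre-period of length 2 it cycles with period 10.
The value 0 first appears (with j ≥ 2) at t_2.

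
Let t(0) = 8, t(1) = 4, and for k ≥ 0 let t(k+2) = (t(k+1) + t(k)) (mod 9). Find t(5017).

4

We have t(0) = 8; t(1) = 4; t(2) = 3; t(3) = 7; t(4) = 1; t(5) = 8; t(6) = 0; t(7) = 8; t(8) = 8; t(9) = 7; t(10) = 6; t(11) = 4; t(12) = 1; t(13) = 5; t(14) = 6; t(15) = 2; t(16) = 8; t(17) = 1; t(18) = 0; t(19) = 1; t(20) = 1; t(21) = 2; t(22) = 3; t(23) = 5; t(24) = 8; t(25) = 4.
Since (t(24), t(25)) = (t(0), t(1)) = (8, 4) (two consecutive terms determine the rest), the sequence is periodic with period 24.
(5017 - 0) mod 24 = 1, so t(5017) = t(1) = 4.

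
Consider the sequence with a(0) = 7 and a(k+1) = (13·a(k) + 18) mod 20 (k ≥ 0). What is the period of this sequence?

Listing terms: a(0) = 7; a(1) = 9; a(2) = 15; a(3) = 13; a(4) = 7.
Since a(4) = a(0) = 7, the sequence is periodic with period 4.

4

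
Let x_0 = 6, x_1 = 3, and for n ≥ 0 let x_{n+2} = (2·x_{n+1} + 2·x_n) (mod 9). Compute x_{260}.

Computing terms: x_0 = 6,  x_1 = 3,  x_2 = 0,  x_3 = 6,  x_4 = 3.
The sequence repeats with period 3.
(260 - 0) mod 3 = 2, so x_{260} = x_2 = 0.

0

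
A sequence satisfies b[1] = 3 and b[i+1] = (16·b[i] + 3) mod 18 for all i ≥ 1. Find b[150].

b[1] = 3,  b[2] = 15,  b[3] = 9,  b[4] = 3.
Since b[4] = b[1] = 3, the sequence is periodic with period 3.
(150 - 1) mod 3 = 2, so b[150] = b[3] = 9.

9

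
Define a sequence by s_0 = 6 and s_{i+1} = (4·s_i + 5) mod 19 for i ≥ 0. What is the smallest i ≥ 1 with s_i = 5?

Computing terms: s_0 = 6; s_1 = 10; s_2 = 7; s_3 = 14; s_4 = 4; s_5 = 2; s_6 = 13; s_7 = 0; s_8 = 5; s_9 = 6.
Since s_9 = s_0 = 6, the sequence is periodic with period 9.
The value 5 first appears (with i ≥ 1) at s_8.

8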